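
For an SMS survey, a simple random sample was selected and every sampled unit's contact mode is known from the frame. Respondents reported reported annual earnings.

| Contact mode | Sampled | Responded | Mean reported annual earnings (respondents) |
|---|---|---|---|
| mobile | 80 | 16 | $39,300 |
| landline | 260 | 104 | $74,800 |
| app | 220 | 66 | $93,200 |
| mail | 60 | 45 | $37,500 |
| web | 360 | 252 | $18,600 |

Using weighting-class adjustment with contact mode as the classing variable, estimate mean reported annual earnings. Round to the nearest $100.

$53,100

Response rates by class: mobile 16/80 = 20%, landline 104/260 = 40%, app 66/220 = 30%, mail 45/60 = 75%, web 252/360 = 70%.
Weighting each respondent by the inverse class response rate inflates each class back to its sampled size, so the class weight is n_sampled:
  mobile: 80 × 39,300 = 3,144,000
  landline: 260 × 74,800 = 19,448,000
  app: 220 × 93,200 = 20,504,000
  mail: 60 × 37,500 = 2,250,000
  web: 360 × 18,600 = 6,696,000
Adjusted estimate = 52,042,000 / 980 = 53104.1 → $53,100.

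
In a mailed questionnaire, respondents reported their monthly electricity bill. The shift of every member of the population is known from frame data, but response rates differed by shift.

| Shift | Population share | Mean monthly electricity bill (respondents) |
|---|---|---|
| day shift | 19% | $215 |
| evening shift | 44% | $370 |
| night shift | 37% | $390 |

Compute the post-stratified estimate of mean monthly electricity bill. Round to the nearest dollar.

$348

Reweight to the known shift distribution:
  day shift: 0.19 × 215 = 40.85
  evening shift: 0.44 × 370 = 162.8
  night shift: 0.37 × 390 = 144.3
Post-stratified estimate = 347.95 → $348.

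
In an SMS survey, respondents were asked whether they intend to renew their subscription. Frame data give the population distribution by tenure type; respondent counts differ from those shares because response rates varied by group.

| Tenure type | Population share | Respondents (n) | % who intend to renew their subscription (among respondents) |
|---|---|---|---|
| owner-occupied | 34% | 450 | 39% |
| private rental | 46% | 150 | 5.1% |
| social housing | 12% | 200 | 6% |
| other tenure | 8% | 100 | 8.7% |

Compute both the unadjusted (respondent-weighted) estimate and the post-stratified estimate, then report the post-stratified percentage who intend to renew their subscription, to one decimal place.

17.0%

Naive respondent-only estimate (weights = respondent counts):
  (450/900)×39 + (150/900)×5.1 + (200/900)×6 + (100/900)×8.7 = 22.65%
Reweighting by population tenure type shares:
  0.34×39 + 0.46×5.1 + 0.12×6 + 0.08×8.7 = 17.022%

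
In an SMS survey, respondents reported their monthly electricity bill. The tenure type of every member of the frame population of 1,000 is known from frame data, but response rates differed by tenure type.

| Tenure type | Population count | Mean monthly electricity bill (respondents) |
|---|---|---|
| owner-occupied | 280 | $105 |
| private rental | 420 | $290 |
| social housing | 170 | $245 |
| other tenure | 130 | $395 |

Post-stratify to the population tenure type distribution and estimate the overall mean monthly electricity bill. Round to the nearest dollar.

Post-stratification weights by population share, not respondent share:
  owner-occupied: (280/1,000) × 105 = 29.4
  private rental: (420/1,000) × 290 = 121.8
  social housing: (170/1,000) × 245 = 41.65
  other tenure: (130/1,000) × 395 = 51.35
Post-stratified estimate = 244.2 → $244.

$244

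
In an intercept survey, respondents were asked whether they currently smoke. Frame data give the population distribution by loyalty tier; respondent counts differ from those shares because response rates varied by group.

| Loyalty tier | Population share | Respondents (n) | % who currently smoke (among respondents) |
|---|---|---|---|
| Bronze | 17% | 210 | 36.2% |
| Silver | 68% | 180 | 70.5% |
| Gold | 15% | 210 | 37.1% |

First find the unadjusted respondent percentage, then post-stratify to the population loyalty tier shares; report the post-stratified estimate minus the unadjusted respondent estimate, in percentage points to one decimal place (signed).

Naive respondent-only estimate (weights = respondent counts):
  (210/600)×36.2 + (180/600)×70.5 + (210/600)×37.1 = 46.805%
Post-stratifying to population shares instead:
  0.17×36.2 + 0.68×70.5 + 0.15×37.1 = 59.659%
Difference = 59.659 − 46.805 = 12.854 pp.

+12.9 percentage points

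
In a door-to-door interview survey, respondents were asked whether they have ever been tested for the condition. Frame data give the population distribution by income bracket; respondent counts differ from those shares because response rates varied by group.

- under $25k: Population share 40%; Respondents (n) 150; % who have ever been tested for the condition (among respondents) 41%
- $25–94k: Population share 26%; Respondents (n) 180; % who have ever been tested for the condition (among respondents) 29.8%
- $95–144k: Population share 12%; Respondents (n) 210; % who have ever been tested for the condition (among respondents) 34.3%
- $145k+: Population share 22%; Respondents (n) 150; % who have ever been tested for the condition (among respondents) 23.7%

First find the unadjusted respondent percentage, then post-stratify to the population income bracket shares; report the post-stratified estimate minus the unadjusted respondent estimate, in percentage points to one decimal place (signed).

+1.2 percentage points

Naive respondent-only estimate (weights = respondent counts):
  (150/690)×41 + (180/690)×29.8 + (210/690)×34.3 + (150/690)×23.7 = 32.2783%
Post-stratifying to population shares instead:
  0.4×41 + 0.26×29.8 + 0.12×34.3 + 0.22×23.7 = 33.478%
Difference = 33.478 − 32.2783 = 1.1997 pp.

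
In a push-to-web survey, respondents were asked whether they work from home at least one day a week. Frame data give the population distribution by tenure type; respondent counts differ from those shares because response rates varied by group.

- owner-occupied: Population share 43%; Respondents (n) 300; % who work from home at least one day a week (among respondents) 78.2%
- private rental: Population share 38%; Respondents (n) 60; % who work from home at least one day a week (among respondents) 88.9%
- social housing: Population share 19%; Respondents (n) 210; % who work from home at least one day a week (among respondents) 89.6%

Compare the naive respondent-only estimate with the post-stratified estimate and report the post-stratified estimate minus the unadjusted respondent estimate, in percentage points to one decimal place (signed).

Without adjustment, the pooled respondent share is:
  (300/570)×78.2 + (60/570)×88.9 + (210/570)×89.6 = 83.5263%
Reweighting by population tenure type shares:
  0.43×78.2 + 0.38×88.9 + 0.19×89.6 = 84.432%
Difference = 84.432 − 83.5263 = 0.9057 pp.

+0.9 percentage points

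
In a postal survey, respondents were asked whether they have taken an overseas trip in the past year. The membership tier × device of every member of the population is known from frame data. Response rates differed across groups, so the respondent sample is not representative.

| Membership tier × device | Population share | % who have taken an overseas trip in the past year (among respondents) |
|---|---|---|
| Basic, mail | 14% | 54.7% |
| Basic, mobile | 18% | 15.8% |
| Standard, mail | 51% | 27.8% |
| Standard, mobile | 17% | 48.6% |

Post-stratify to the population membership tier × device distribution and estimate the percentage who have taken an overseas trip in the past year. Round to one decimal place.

32.9%

Weight each group's respondent value by its population share:
  Basic, mail: 0.14 × 54.7 = 7.658
  Basic, mobile: 0.18 × 15.8 = 2.844
  Standard, mail: 0.51 × 27.8 = 14.178
  Standard, mobile: 0.17 × 48.6 = 8.262
Post-stratified estimate = 32.942 → 32.9%.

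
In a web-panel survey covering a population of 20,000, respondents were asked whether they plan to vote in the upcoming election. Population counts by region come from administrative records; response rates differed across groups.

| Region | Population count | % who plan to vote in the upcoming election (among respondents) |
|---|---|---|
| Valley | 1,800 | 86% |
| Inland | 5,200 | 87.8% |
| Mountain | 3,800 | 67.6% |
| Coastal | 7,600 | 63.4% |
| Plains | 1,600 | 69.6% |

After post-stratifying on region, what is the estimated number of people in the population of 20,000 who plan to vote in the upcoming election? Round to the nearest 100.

14,600

Estimated count per cell = population count × respondent percentage:
  Valley: 1,800 × 86% = 1548
  Inland: 5,200 × 87.8% = 4565.6
  Mountain: 3,800 × 67.6% = 2568.8
  Coastal: 7,600 × 63.4% = 4818.4
  Plains: 1,600 × 69.6% = 1113.6
Estimated total = 14614.4 → 14,600.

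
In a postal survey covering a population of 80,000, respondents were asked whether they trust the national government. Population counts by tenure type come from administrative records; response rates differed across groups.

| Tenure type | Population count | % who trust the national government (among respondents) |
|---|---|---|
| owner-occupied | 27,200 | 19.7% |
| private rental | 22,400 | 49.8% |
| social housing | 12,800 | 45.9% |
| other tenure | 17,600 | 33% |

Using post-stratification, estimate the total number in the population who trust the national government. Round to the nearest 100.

Each cell contributes its population count × the respondent rate:
  owner-occupied: 27,200 × 19.7% = 5358.4
  private rental: 22,400 × 49.8% = 11155.2
  social housing: 12,800 × 45.9% = 5875.2
  other tenure: 17,600 × 33% = 5808
Estimated total = 28196.8 → 28,200.

28,200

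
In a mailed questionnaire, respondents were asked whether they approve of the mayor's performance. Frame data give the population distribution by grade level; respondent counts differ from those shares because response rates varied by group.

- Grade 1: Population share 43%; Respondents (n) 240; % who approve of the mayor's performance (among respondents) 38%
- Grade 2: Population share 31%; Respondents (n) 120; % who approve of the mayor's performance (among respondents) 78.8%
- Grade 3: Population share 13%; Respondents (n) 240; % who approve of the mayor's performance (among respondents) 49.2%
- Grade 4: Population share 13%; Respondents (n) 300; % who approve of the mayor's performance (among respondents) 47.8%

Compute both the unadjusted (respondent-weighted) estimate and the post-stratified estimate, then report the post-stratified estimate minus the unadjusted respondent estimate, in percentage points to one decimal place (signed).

Unadjusted (pooled respondent) estimate weights by respondent counts:
  (240/900)×38 + (120/900)×78.8 + (240/900)×49.2 + (300/900)×47.8 = 49.6933%
Post-stratified estimate weights by population shares:
  0.43×38 + 0.31×78.8 + 0.13×49.2 + 0.13×47.8 = 53.378%
Difference = 53.378 − 49.6933 = 3.6847 pp.

+3.7 percentage points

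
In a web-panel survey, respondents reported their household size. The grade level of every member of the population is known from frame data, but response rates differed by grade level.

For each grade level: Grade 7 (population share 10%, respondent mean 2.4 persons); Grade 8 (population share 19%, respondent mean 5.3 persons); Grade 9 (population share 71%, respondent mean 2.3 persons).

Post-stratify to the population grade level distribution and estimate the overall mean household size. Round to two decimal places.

Each cell contributes population-share × respondent value:
  Grade 7: 0.1 × 2.4 = 0.24
  Grade 8: 0.19 × 5.3 = 1.007
  Grade 9: 0.71 × 2.3 = 1.633
Post-stratified estimate = 2.88 → 2.88.

2.88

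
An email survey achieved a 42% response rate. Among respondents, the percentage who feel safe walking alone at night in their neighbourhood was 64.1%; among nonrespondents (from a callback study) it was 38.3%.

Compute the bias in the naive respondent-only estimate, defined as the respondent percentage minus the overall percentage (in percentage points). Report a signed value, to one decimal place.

Nonresponse fraction = 1 − 0.42 = 0.58.
Bias = (nonresponse fraction) × (respondent percentage − nonrespondent percentage)
     = 0.58 × (64.1 − 38.3) = 0.58 × 25.8 = 14.964.

+15.0 percentage points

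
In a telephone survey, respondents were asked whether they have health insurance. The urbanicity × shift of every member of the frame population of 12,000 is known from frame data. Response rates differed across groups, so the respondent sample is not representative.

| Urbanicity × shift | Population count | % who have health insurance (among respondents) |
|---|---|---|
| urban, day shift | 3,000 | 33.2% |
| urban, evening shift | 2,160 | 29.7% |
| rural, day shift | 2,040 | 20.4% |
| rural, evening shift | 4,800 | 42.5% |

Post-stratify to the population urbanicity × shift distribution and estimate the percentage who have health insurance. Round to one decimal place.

34.1%

Each cell contributes population-share × respondent value:
  urban, day shift: (3,000/12,000) × 33.2 = 8.3
  urban, evening shift: (2,160/12,000) × 29.7 = 5.346
  rural, day shift: (2,040/12,000) × 20.4 = 3.468
  rural, evening shift: (4,800/12,000) × 42.5 = 17
Post-stratified estimate = 34.114 → 34.1%.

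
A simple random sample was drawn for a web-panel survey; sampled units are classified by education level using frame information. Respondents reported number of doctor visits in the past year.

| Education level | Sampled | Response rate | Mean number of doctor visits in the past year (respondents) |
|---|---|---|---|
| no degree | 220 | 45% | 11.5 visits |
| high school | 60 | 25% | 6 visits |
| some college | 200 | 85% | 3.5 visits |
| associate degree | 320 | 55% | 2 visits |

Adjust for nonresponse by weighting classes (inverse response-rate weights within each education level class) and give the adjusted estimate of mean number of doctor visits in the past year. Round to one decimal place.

With weight = n_sampled/n_responded per class, the weighted class total is n_sampled:
  no degree: 220 × 11.5 = 2530
  high school: 60 × 6 = 360
  some college: 200 × 3.5 = 700
  associate degree: 320 × 2 = 640
Adjusted estimate = 4230 / 800 = 5.2875 → 5.3.

5.3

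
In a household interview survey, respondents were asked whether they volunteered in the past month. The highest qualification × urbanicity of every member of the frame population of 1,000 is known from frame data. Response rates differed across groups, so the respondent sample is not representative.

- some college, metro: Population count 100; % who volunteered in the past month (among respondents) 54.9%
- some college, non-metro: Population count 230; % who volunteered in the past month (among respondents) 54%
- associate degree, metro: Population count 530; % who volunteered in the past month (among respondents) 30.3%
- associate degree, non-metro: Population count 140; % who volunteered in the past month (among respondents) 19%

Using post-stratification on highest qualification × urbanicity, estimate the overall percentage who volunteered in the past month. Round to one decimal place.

Reweight to the known highest qualification × urbanicity distribution:
  some college, metro: (100/1,000) × 54.9 = 5.49
  some college, non-metro: (230/1,000) × 54 = 12.42
  associate degree, metro: (530/1,000) × 30.3 = 16.059
  associate degree, non-metro: (140/1,000) × 19 = 2.66
Post-stratified estimate = 36.629 → 36.6%.

36.6%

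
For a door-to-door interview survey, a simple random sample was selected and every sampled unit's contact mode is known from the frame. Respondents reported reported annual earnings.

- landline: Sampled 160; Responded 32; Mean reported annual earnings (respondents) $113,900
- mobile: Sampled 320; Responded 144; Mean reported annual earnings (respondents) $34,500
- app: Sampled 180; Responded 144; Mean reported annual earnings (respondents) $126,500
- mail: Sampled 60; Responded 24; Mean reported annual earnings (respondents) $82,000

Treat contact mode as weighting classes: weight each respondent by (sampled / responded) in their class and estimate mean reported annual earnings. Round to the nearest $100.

$79,100

Response rates by class: landline 32/160 = 20%, mobile 144/320 = 45%, app 144/180 = 80%, mail 24/60 = 40%.
Inverse-response-rate weighting restores each class to its sampled count, so class totals weight by n_sampled:
  landline: 160 × 113,900 = 18,224,000
  mobile: 320 × 34,500 = 11,040,000
  app: 180 × 126,500 = 22,770,000
  mail: 60 × 82,000 = 4,920,000
Adjusted estimate = 56,954,000 / 720 = 79102.8 → $79,100.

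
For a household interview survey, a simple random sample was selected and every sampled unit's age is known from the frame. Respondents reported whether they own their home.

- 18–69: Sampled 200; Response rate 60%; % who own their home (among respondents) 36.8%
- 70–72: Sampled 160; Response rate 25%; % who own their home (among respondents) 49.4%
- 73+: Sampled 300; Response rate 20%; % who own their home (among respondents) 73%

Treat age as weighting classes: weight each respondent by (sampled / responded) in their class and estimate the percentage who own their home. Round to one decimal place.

Each respondent's weight = sampled/responded in their class; summing within a class gives n_sampled, so:
  18–69: 200 × 36.8 = 7360
  70–72: 160 × 49.4 = 7904
  73+: 300 × 73 = 21,900
Adjusted estimate = 37,164 / 660 = 56.3091 → 56.3%.

56.3%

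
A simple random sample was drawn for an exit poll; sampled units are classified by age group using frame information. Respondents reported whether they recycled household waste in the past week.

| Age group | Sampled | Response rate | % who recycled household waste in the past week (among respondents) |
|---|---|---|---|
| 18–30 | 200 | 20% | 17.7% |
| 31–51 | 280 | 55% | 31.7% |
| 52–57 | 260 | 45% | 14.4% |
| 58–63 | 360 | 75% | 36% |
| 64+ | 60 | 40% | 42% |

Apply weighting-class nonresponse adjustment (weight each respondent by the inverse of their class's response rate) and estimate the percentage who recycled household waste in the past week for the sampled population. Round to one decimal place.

27.3%

Weighting each respondent by the inverse class response rate inflates each class back to its sampled size, so the class weight is n_sampled:
  18–30: 200 × 17.7 = 3540
  31–51: 280 × 31.7 = 8876
  52–57: 260 × 14.4 = 3744
  58–63: 360 × 36 = 12,960
  64+: 60 × 42 = 2520
Adjusted estimate = 31,640 / 1,160 = 27.2759 → 27.3%.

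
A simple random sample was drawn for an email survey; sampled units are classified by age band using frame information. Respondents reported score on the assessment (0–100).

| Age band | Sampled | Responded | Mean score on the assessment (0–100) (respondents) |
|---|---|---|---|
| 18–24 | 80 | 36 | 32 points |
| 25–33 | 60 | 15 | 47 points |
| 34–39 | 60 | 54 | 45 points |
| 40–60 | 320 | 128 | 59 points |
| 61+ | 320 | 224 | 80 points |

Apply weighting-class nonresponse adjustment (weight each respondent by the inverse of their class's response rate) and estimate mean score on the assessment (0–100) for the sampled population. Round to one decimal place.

Response rates by class: 18–24 36/80 = 45%, 25–33 15/60 = 25%, 34–39 54/60 = 90%, 40–60 128/320 = 40%, 61+ 224/320 = 70%.
Weighting each respondent by the inverse class response rate inflates each class back to its sampled size, so the class weight is n_sampled:
  18–24: 80 × 32 = 2560
  25–33: 60 × 47 = 2820
  34–39: 60 × 45 = 2700
  40–60: 320 × 59 = 18,880
  61+: 320 × 80 = 25,600
Adjusted estimate = 52,560 / 840 = 62.5714 → 62.6.

62.6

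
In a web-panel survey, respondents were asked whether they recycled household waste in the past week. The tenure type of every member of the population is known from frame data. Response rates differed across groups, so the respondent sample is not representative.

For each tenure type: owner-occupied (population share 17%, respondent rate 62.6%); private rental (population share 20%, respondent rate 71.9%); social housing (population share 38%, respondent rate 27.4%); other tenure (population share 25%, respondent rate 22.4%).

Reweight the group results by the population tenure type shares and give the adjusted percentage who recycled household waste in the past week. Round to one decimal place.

41.0%

Post-stratification weights by population share, not respondent share:
  owner-occupied: 0.17 × 62.6 = 10.642
  private rental: 0.2 × 71.9 = 14.38
  social housing: 0.38 × 27.4 = 10.412
  other tenure: 0.25 × 22.4 = 5.6
Post-stratified estimate = 41.034 → 41.0%.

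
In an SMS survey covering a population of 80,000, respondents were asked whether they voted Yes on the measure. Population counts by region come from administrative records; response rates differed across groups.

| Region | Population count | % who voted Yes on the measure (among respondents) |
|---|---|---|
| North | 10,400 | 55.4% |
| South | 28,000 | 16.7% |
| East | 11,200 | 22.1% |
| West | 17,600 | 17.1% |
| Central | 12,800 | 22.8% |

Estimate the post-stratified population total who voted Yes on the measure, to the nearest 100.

Apply each group's respondent rate to its population count:
  North: 10,400 × 55.4% = 5761.6
  South: 28,000 × 16.7% = 4676
  East: 11,200 × 22.1% = 2475.2
  West: 17,600 × 17.1% = 3009.6
  Central: 12,800 × 22.8% = 2918.4
Estimated total = 18840.8 → 18,800.

18,800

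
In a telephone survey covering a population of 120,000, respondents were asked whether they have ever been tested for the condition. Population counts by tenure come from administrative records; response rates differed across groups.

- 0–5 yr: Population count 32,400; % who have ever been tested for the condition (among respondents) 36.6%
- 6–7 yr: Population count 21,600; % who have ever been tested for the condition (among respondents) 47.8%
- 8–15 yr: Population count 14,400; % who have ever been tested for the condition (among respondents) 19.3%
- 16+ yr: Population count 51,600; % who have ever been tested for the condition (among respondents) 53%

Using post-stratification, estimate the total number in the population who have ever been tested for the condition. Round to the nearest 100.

Apply each group's respondent rate to its population count:
  0–5 yr: 32,400 × 36.6% = 11858.4
  6–7 yr: 21,600 × 47.8% = 10324.8
  8–15 yr: 14,400 × 19.3% = 2779.2
  16+ yr: 51,600 × 53% = 27,348
Estimated total = 52310.4 → 52,300.

52,300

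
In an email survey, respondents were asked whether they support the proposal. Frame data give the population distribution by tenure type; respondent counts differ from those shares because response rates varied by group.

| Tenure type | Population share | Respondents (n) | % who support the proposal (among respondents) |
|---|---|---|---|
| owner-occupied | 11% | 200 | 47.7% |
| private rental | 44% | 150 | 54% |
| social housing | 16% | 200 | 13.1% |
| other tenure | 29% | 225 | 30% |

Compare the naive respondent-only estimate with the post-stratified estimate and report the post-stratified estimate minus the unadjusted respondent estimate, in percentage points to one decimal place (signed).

+5.0 percentage points

Without adjustment, the pooled respondent share is:
  (200/775)×47.7 + (150/775)×54 + (200/775)×13.1 + (225/775)×30 = 34.8516%
Post-stratifying to population shares instead:
  0.11×47.7 + 0.44×54 + 0.16×13.1 + 0.29×30 = 39.803%
Difference = 39.803 − 34.8516 = 4.9514 pp.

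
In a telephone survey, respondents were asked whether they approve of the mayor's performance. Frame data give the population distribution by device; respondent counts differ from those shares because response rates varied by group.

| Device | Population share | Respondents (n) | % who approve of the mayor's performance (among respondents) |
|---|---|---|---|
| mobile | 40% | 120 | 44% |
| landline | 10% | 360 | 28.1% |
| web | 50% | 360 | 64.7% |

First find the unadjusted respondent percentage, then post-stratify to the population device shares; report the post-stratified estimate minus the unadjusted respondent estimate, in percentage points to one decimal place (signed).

Without adjustment, the pooled respondent share is:
  (120/840)×44 + (360/840)×28.1 + (360/840)×64.7 = 46.0571%
Post-stratified estimate weights by population shares:
  0.4×44 + 0.1×28.1 + 0.5×64.7 = 52.76%
Difference = 52.76 − 46.0571 = 6.7029 pp.

+6.7 percentage points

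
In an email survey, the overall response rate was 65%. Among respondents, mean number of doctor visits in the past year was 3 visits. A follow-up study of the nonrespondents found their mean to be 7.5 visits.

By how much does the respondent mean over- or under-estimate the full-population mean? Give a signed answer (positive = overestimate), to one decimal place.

-1.6

Nonresponse fraction = 1 − 0.65 = 0.35.
Bias = (nonresponse fraction) × (respondent mean − nonrespondent mean)
     = 0.35 × (3 − 7.5) = 0.35 × -4.5 = -1.575.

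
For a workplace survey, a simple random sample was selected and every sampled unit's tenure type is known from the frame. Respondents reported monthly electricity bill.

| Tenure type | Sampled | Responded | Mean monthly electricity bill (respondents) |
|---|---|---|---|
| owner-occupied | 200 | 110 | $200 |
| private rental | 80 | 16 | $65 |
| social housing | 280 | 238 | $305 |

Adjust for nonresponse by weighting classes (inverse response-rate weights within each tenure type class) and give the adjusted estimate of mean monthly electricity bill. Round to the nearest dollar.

$233

Class response rates: owner-occupied 110/200 = 55%, private rental 16/80 = 20%, social housing 238/280 = 85%.
With weight = n_sampled/n_responded per class, the weighted class total is n_sampled:
  owner-occupied: 200 × 200 = 40,000
  private rental: 80 × 65 = 5200
  social housing: 280 × 305 = 85,400
Adjusted estimate = 130,600 / 560 = 233.214 → $233.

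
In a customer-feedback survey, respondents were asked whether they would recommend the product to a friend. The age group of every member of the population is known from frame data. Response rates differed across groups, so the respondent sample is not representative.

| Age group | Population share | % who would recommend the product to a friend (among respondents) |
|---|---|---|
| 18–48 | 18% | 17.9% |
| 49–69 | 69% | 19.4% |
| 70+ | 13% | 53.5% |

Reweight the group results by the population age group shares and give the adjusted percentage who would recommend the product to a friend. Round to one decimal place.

Weight each group's respondent value by its population share:
  18–48: 0.18 × 17.9 = 3.222
  49–69: 0.69 × 19.4 = 13.386
  70+: 0.13 × 53.5 = 6.955
Post-stratified estimate = 23.563 → 23.6%.

23.6%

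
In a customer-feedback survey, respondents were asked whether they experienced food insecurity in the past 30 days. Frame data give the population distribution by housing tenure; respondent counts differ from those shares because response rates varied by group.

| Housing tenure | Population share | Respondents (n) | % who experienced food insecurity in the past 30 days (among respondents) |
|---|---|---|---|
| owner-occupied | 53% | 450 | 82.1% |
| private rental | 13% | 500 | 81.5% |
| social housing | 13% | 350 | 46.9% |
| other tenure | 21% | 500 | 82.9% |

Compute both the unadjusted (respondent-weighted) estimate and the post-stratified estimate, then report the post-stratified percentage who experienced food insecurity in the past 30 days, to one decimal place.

77.6%

Without adjustment, the pooled respondent share is:
  (450/1800)×82.1 + (500/1800)×81.5 + (350/1800)×46.9 + (500/1800)×82.9 = 75.3111%
Post-stratified estimate weights by population shares:
  0.53×82.1 + 0.13×81.5 + 0.13×46.9 + 0.21×82.9 = 77.614%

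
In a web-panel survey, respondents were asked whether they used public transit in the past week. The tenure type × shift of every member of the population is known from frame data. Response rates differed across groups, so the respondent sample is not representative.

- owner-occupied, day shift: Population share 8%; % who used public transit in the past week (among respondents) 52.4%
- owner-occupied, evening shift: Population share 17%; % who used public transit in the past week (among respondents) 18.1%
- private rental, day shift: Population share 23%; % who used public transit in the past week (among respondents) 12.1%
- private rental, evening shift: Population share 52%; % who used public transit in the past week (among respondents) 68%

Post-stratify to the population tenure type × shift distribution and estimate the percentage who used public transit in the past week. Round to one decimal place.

Post-stratification weights by population share, not respondent share:
  owner-occupied, day shift: 0.08 × 52.4 = 4.192
  owner-occupied, evening shift: 0.17 × 18.1 = 3.077
  private rental, day shift: 0.23 × 12.1 = 2.783
  private rental, evening shift: 0.52 × 68 = 35.36
Post-stratified estimate = 45.412 → 45.4%.

45.4%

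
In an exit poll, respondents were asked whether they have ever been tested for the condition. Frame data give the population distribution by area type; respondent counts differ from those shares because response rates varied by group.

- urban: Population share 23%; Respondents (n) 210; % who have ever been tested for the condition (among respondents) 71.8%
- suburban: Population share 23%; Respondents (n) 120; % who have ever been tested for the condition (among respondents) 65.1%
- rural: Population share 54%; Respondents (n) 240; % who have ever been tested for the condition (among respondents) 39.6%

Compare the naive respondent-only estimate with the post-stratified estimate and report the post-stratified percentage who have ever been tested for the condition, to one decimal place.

Naive respondent-only estimate (weights = respondent counts):
  (210/570)×71.8 + (120/570)×65.1 + (240/570)×39.6 = 56.8316%
Post-stratifying to population shares instead:
  0.23×71.8 + 0.23×65.1 + 0.54×39.6 = 52.871%

52.9%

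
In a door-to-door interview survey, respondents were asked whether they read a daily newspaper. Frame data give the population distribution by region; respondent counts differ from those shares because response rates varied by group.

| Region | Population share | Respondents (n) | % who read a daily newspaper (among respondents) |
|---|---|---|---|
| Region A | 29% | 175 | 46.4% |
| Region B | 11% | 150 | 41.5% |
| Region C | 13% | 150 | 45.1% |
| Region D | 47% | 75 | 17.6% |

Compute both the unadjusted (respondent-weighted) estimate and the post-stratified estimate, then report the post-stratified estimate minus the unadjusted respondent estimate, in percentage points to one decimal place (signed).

Unadjusted (pooled respondent) estimate weights by respondent counts:
  (175/550)×46.4 + (150/550)×41.5 + (150/550)×45.1 + (75/550)×17.6 = 40.7818%
Reweighting by population region shares:
  0.29×46.4 + 0.11×41.5 + 0.13×45.1 + 0.47×17.6 = 32.156%
Difference = 32.156 − 40.7818 = -8.6258 pp.

-8.6 percentage points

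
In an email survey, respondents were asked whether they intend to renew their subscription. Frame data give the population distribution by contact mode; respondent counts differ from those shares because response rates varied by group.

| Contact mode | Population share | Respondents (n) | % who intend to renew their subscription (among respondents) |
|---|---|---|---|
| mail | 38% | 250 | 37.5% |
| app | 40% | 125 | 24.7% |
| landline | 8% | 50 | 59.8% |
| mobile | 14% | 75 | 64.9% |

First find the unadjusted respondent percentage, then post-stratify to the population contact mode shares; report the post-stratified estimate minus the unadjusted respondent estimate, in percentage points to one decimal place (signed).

Naive respondent-only estimate (weights = respondent counts):
  (250/500)×37.5 + (125/500)×24.7 + (50/500)×59.8 + (75/500)×64.9 = 40.64%
Reweighting by population contact mode shares:
  0.38×37.5 + 0.4×24.7 + 0.08×59.8 + 0.14×64.9 = 38%
Difference = 38 − 40.64 = -2.64 pp.

-2.6 percentage points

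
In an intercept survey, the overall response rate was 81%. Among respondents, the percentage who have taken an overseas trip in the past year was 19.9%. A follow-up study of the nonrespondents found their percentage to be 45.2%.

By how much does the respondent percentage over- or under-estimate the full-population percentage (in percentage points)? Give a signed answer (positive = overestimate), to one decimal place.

Nonresponse fraction = 1 − 0.81 = 0.19.
Bias = (nonresponse fraction) × (respondent percentage − nonrespondent percentage)
     = 0.19 × (19.9 − 45.2) = 0.19 × -25.3 = -4.807.

-4.8 percentage points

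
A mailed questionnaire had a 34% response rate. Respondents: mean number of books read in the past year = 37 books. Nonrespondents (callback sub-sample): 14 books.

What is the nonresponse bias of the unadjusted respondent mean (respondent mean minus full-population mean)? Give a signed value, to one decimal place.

+15.2

Nonresponse fraction = 1 − 0.34 = 0.66.
Bias = (nonresponse fraction) × (respondent mean − nonrespondent mean)
     = 0.66 × (37 − 14) = 0.66 × 23 = 15.18.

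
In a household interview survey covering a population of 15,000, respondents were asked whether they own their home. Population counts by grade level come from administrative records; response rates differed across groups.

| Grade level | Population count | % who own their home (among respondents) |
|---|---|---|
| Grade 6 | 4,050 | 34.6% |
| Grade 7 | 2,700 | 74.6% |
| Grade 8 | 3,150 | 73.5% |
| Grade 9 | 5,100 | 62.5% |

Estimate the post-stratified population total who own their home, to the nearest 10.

Each cell contributes its population count × the respondent rate:
  Grade 6: 4,050 × 34.6% = 1401.3
  Grade 7: 2,700 × 74.6% = 2014.2
  Grade 8: 3,150 × 73.5% = 2315.25
  Grade 9: 5,100 × 62.5% = 3187.5
Estimated total = 8918.25 → 8,920.

8,920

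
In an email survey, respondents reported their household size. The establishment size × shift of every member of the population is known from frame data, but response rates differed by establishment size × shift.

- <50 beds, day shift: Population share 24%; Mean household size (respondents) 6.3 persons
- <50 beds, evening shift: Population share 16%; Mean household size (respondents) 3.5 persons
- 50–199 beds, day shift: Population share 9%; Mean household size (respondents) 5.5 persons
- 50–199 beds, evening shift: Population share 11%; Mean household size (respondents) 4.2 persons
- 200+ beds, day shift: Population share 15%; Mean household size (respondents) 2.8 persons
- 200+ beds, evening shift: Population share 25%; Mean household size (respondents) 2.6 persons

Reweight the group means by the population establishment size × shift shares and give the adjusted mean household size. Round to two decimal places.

Each cell contributes population-share × respondent value:
  <50 beds, day shift: 0.24 × 6.3 = 1.512
  <50 beds, evening shift: 0.16 × 3.5 = 0.56
  50–199 beds, day shift: 0.09 × 5.5 = 0.495
  50–199 beds, evening shift: 0.11 × 4.2 = 0.462
  200+ beds, day shift: 0.15 × 2.8 = 0.42
  200+ beds, evening shift: 0.25 × 2.6 = 0.65
Post-stratified estimate = 4.099 → 4.10.

4.10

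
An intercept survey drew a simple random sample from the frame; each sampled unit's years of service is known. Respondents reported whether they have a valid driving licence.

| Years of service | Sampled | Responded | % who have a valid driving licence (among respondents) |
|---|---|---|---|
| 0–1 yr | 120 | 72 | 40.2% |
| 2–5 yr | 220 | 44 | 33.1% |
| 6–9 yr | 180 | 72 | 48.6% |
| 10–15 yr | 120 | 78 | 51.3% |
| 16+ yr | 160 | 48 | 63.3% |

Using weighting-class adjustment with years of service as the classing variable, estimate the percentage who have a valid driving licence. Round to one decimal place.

46.4%

Class response rates: 0–1 yr 72/120 = 60%, 2–5 yr 44/220 = 20%, 6–9 yr 72/180 = 40%, 10–15 yr 78/120 = 65%, 16+ yr 48/160 = 30%.
Weighting each respondent by the inverse class response rate inflates each class back to its sampled size, so the class weight is n_sampled:
  0–1 yr: 120 × 40.2 = 4824
  2–5 yr: 220 × 33.1 = 7282
  6–9 yr: 180 × 48.6 = 8748
  10–15 yr: 120 × 51.3 = 6156
  16+ yr: 160 × 63.3 = 10,128
Adjusted estimate = 37,138 / 800 = 46.4225 → 46.4%.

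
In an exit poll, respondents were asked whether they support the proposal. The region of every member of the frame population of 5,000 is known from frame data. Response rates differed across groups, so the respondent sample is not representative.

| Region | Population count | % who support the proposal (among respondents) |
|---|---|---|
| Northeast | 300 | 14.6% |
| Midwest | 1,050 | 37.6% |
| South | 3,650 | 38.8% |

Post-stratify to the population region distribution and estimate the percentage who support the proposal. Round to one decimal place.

Post-stratification weights by population share, not respondent share:
  Northeast: (300/5,000) × 14.6 = 0.876
  Midwest: (1,050/5,000) × 37.6 = 7.896
  South: (3,650/5,000) × 38.8 = 28.324
Post-stratified estimate = 37.096 → 37.1%.

37.1%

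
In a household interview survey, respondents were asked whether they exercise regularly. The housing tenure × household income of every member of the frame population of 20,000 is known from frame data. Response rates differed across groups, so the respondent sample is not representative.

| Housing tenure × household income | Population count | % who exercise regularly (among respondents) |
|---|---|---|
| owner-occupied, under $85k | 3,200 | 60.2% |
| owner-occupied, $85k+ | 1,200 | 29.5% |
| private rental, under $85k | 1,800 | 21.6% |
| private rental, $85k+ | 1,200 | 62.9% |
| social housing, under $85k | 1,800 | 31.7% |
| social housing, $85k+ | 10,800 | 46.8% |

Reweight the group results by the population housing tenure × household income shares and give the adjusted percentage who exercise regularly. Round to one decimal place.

45.2%

Reweight to the known housing tenure × household income distribution:
  owner-occupied, under $85k: (3,200/20,000) × 60.2 = 9.632
  owner-occupied, $85k+: (1,200/20,000) × 29.5 = 1.77
  private rental, under $85k: (1,800/20,000) × 21.6 = 1.944
  private rental, $85k+: (1,200/20,000) × 62.9 = 3.774
  social housing, under $85k: (1,800/20,000) × 31.7 = 2.853
  social housing, $85k+: (10,800/20,000) × 46.8 = 25.272
Post-stratified estimate = 45.245 → 45.2%.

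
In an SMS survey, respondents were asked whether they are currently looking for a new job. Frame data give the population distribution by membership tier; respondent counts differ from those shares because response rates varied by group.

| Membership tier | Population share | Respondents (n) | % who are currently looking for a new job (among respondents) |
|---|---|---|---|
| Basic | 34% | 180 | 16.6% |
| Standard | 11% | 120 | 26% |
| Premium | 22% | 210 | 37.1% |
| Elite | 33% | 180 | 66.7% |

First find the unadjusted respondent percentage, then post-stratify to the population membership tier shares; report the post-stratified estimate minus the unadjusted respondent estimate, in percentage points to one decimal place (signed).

+1.1 percentage points

Naive respondent-only estimate (weights = respondent counts):
  (180/690)×16.6 + (120/690)×26 + (210/690)×37.1 + (180/690)×66.7 = 37.5435%
Reweighting by population membership tier shares:
  0.34×16.6 + 0.11×26 + 0.22×37.1 + 0.33×66.7 = 38.677%
Difference = 38.677 − 37.5435 = 1.1335 pp.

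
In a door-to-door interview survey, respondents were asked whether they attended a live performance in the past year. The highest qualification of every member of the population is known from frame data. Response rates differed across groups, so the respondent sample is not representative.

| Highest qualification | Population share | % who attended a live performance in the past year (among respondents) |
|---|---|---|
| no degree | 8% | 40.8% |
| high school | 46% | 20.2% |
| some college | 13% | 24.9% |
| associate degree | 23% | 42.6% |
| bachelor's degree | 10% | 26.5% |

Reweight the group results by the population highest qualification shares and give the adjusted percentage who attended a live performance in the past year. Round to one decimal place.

28.2%

Weight each group's respondent value by its population share:
  no degree: 0.08 × 40.8 = 3.264
  high school: 0.46 × 20.2 = 9.292
  some college: 0.13 × 24.9 = 3.237
  associate degree: 0.23 × 42.6 = 9.798
  bachelor's degree: 0.1 × 26.5 = 2.65
Post-stratified estimate = 28.241 → 28.2%.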